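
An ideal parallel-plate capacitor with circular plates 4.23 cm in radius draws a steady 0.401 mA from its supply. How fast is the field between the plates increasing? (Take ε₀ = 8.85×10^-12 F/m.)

8.06×10^9 V/(m·s)

By continuity, I_d in the gap equals the 0.401 mA flowing in the wire.
Since I_d = ε₀ A dE/dt, dE/dt = I_d/(ε₀A) = (4.01×10^-4)/((8.85×10^-12)(5.621×10^-3)) = 8.06×10^9 V/(m·s).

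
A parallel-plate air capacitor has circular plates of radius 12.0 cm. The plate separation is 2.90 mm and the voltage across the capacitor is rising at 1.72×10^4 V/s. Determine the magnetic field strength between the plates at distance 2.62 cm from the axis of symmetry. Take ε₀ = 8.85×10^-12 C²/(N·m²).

dE/dt = (dV/dt)/d = 5.931×10^6 V/(m·s); I_d = ε₀(πR²)(dE/dt) = (8.85×10^-12)(0.04524)(5.931×10^6) = 2.375×10^-6 A.
An Ampèrian loop of radius r encloses a fraction (r/R)² of I_d. Then B·2πr = μ₀ I_d (r/R)², giving B = μ₀ I_d r/(2πR²) = 8.64×10^-13 T.

8.64×10^-13 T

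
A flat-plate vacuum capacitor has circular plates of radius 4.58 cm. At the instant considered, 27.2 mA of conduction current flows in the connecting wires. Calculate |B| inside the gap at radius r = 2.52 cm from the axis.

No conduction current crosses the gap, so I_d there equals the 0.0272 A in the leads.
For r < R the Ampère–Maxwell law gives B(2πr) = μ₀ I_d (r²/R²), so B = μ₀ I_d r/(2πR²) = (4π×10^-7)(0.0272)(0.0252)/(2π·0.0458²) = 6.54×10^-8 T.

6.54×10^-8 T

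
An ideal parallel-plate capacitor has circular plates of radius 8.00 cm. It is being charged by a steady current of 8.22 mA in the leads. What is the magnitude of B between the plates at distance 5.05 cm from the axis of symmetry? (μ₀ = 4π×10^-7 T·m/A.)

1.30×10^-8 T

By continuity the displacement current in the gap matches the conduction current: I_d = 8.22×10^-3 A.
An Ampèrian loop of radius r encloses a fraction (r/R)² of I_d. Then B·2πr = μ₀ I_d (r/R)², giving B = μ₀ I_d r/(2πR²) = 1.30×10^-8 T.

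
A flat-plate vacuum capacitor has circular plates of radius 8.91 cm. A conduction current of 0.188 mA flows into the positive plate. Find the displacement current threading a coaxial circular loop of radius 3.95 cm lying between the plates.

3.69×10^-5 A

By continuity the displacement current in the gap matches the conduction current: I_d = 1.88×10^-4 A.
The field is uniform, so I_d,enc = I_d (r/R)² = (1.88×10^-4)(3.95/8.91)² = 3.69×10^-5 A.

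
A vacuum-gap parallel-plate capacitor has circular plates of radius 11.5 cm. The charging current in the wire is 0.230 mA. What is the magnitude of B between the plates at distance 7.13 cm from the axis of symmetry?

2.48×10^-10 T

By continuity the displacement current in the gap matches the conduction current: I_d = 2.30×10^-4 A.
An Ampèrian loop of radius r encloses a fraction (r/R)² of I_d. Then B·2πr = μ₀ I_d (r/R)², giving B = μ₀ I_d r/(2πR²) = 2.48×10^-10 T.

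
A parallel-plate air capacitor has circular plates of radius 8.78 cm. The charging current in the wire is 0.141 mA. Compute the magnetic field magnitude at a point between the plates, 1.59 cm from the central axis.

5.82×10^-11 T

By continuity the displacement current in the gap matches the conduction current: I_d = 1.41×10^-4 A.
An Ampèrian loop of radius r encloses a fraction (r/R)² of I_d. Then B·2πr = μ₀ I_d (r/R)², giving B = μ₀ I_d r/(2πR²) = 5.82×10^-11 T.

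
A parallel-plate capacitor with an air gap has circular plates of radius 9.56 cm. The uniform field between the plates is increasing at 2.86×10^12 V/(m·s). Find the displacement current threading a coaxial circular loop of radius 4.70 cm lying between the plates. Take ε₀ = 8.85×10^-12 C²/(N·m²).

Total displacement current: I_d = ε₀(πR²)(dE/dt) = (8.85×10^-12)(0.02871)(2.86×10^12) = 0.7267 A.
Through an area πr² the displacement current is I_d·(πr²/πR²) = I_d (r/R)² = 0.176 A.

0.176 A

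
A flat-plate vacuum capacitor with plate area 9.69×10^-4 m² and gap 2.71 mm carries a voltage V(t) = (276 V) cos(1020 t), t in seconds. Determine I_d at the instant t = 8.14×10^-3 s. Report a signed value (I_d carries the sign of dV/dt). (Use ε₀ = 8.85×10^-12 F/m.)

C = ε₀A/d = (8.85×10^-12)(9.69×10^-4)/(2.71×10^-3) = 3.164×10^-12 F. dV/dt = V₀ω·−sin(ωt); at ωt = 8.3028 rad this factor is -0.9010.
I_d = C dV/dt = (3.164×10^-12)(276)(1020)(-0.9010) = -8.03×10^-7 A.

-8.03×10^-7 A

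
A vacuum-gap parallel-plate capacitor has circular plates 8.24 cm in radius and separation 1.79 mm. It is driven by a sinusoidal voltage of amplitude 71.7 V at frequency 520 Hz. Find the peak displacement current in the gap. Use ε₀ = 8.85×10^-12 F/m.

2.47×10^-5 A

The displacement current equals the conduction current C dV/dt, which peaks at C V₀ ω.
With C = ε₀A/d = (8.85×10^-12)(0.02133)/(1.79×10^-3) = 1.055×10^-10 F and ω = 2πf = 3267 rad/s, I_d,max = (1.055×10^-10)(71.7)(3267) = 2.47×10^-5 A.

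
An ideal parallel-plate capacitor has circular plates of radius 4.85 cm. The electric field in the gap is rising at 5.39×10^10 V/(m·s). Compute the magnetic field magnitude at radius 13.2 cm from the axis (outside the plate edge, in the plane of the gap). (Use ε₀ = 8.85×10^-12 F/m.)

Total displacement current: I_d = ε₀(πR²)(dE/dt) = (8.85×10^-12)(7.390×10^-3)(5.39×10^10) = 3.525×10^-3 A.
With r > R the enclosed displacement current is the full I_d; B = μ₀ I_d / (2πr) = 5.34×10^-9 T.

5.34×10^-9 T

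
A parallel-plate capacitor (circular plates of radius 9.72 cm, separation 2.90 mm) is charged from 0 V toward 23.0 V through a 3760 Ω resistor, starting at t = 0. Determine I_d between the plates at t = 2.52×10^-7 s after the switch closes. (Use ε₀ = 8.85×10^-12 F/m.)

2.92×10^-3 A

C = ε₀A/d = (8.85×10^-12)(0.02968)/(2.90×10^-3) = 9.058×10^-11 F and τ = RC = 3.406×10^-7 s. I_d in the gap equals the RC charging current.
I_d(t) = (V₀/R) e^(−t/τ) = 6.117×10^-3 · e^(−0.7399) = 2.92×10^-3 A.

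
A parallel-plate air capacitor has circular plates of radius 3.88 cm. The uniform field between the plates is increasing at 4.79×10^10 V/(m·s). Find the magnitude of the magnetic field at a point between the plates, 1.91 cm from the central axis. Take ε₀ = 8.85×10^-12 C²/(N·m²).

5.09×10^-9 T

Total displacement current: I_d = ε₀(πR²)(dE/dt) = (8.85×10^-12)(4.729×10^-3)(4.79×10^10) = 2.005×10^-3 A.
For r < R the Ampère–Maxwell law gives B(2πr) = μ₀ I_d (r²/R²), so B = μ₀ I_d r/(2πR²) = (4π×10^-7)(2.005×10^-3)(0.0191)/(2π·0.0388²) = 5.09×10^-9 T.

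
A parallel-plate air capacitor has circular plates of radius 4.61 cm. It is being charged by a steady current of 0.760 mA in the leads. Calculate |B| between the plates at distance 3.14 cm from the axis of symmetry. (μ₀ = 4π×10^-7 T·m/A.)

No conduction current crosses the gap, so I_d there equals the 7.60×10^-4 A in the leads.
∮B·dl = μ₀ I_d,enc with I_d,enc = I_d r²/R² = 3.526×10^-4 A; so B = μ₀ I_d,enc/(2πr) = 2.25×10^-9 T.

2.25×10^-9 T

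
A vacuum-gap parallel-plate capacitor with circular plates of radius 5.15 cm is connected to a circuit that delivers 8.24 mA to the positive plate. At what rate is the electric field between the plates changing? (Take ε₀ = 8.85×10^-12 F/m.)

1.12×10^11 V/(m·s)

Charge continuity gives I_d = I = 8.24×10^-3 A between the plates.
Since I_d = ε₀ A dE/dt, dE/dt = I_d/(ε₀A) = (8.24×10^-3)/((8.85×10^-12)(8.332×10^-3)) = 1.12×10^11 V/(m·s).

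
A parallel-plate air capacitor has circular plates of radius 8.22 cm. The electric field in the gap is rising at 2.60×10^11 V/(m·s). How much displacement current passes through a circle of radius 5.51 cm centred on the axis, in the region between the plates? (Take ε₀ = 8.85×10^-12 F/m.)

0.0219 A

Total displacement current: I_d = ε₀(πR²)(dE/dt) = (8.85×10^-12)(0.02123)(2.60×10^11) = 0.04885 A.
Since J_d is uniform, the enclosed fraction is (r/R)² = 0.4493, giving I_d,enc = 0.0219 A.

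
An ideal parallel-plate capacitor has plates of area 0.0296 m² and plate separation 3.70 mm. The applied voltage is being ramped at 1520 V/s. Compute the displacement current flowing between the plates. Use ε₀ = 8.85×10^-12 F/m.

E = V/d so dE/dt = (dV/dt)/d = 4.108×10^5 V/(m·s), and I_d = ε₀ A dE/dt = (8.85×10^-12)(0.0296)(4.108×10^5) = 1.08×10^-7 A.

1.08×10^-7 A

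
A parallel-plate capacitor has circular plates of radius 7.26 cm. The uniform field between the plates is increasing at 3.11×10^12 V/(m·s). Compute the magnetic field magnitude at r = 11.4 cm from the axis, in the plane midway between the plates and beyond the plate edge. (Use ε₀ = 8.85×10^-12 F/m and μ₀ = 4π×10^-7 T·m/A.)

8.00×10^-7 T

I_d = ε₀ dΦ_E/dt = ε₀ πR² (dE/dt) = (8.85×10^-12)(0.01656)(3.11×10^12) = 0.4558 A through the full plate area.
For r ≥ R the full I_d is enclosed: B = μ₀ I_d/(2πr) = (4π×10^-7)(0.4558)/(2π·0.114) = 8.00×10^-7 T.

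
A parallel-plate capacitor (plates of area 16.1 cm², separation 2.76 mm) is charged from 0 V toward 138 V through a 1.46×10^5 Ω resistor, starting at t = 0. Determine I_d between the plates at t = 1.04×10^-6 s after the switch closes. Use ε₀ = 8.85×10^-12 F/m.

C = ε₀A/d = (8.85×10^-12)(1.61×10^-3)/(2.76×10^-3) = 5.163×10^-12 F, so τ = RC = 7.538×10^-7 s.
The conduction current is I(t) = (V₀/R) e^(−t/τ), and the displacement current between the plates equals it.
t/τ = 1.380; I_d = (138/1.46×10^5) · e^(−1.380) = (9.452×10^-4)(0.2516) = 2.38×10^-4 A.

2.38×10^-4 A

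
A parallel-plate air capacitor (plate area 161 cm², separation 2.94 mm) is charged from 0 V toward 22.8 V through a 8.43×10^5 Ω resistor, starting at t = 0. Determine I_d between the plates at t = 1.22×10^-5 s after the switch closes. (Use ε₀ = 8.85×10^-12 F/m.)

2.01×10^-5 A

With C = ε₀A/d = (8.85×10^-12)(0.0161)/(2.94×10^-3) = 4.846×10^-11 F, the time constant is τ = RC = 4.085×10^-5 s, so t/τ = 0.2987 and e^(−t/τ) = 0.7418.
I_d = I_cond = (V₀/R) e^(−t/τ) = (2.705×10^-5)(0.7418) = 2.01×10^-5 A.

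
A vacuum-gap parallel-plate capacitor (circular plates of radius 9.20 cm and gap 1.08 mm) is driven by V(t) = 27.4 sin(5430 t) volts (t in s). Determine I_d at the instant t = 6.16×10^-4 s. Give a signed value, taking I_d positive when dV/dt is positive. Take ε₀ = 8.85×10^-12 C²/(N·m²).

C = ε₀A/d = (8.85×10^-12)(0.02659)/(1.08×10^-3) = 2.179×10^-10 F. dV/dt = V₀ω·cos(ωt); at ωt = 3.34488 rad this factor is -0.9794.
I_d = C dV/dt = (2.179×10^-10)(27.4)(5430)(-0.9794) = -3.18×10^-5 A.

-3.18×10^-5 A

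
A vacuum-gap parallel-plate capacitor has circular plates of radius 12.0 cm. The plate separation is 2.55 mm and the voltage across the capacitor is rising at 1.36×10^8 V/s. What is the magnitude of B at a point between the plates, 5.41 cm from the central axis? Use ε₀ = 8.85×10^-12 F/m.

I_d = C dV/dt with C = ε₀πR²/d = 1.570×10^-10 F, so I_d = (1.570×10^-10)(1.36×10^8) = 0.02135 A.
∮B·dl = μ₀ I_d,enc with I_d,enc = I_d r²/R² = 4.339×10^-3 A; so B = μ₀ I_d,enc/(2πr) = 1.60×10^-8 T.

1.60×10^-8 T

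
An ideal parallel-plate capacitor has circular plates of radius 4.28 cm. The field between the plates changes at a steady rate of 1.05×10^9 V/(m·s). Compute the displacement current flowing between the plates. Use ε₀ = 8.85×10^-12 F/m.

With a uniform field, Φ_E = EA, so I_d = ε₀ A dE/dt = 5.35×10^-5 A.

5.35×10^-5 A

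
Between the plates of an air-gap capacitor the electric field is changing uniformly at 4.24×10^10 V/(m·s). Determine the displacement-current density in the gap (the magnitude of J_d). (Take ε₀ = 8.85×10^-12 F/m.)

0.375 A/m²

J_d = ε₀ dE/dt = (8.85×10^-12)(4.24×10^10) = 0.375 A/m².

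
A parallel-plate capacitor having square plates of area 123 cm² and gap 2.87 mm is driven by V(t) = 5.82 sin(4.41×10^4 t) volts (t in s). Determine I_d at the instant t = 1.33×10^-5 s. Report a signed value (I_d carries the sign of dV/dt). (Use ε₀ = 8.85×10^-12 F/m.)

8.11×10^-6 A

C = ε₀A/d = (8.85×10^-12)(0.0123)/(2.87×10^-3) = 3.793×10^-11 F. dV/dt = V₀ω·cos(ωt); at ωt = 0.58653 rad this factor is 0.8329.
I_d = C dV/dt = (3.793×10^-11)(5.82)(4.41×10^4)(0.8329) = 8.11×10^-6 A.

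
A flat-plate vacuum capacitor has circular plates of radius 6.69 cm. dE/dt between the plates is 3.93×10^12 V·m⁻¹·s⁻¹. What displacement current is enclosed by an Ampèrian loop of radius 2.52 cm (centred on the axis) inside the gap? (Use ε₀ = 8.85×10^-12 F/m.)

Total displacement current: I_d = ε₀(πR²)(dE/dt) = (8.85×10^-12)(0.01406)(3.93×10^12) = 0.4890 A.
The field is uniform, so I_d,enc = I_d (r/R)² = (0.4890)(2.52/6.69)² = 0.0694 A.

0.0694 A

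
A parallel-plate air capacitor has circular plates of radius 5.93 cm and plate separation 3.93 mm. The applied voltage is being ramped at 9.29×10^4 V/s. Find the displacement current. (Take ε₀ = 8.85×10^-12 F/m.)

The displacement current equals the charging current C dV/dt. With C = ε₀A/d = (8.85×10^-12)(0.01105)/(3.93×10^-3) = 2.488×10^-11 F, I_d = (2.488×10^-11)(9.29×10^4) = 2.31×10^-6 A.

2.31×10^-6 A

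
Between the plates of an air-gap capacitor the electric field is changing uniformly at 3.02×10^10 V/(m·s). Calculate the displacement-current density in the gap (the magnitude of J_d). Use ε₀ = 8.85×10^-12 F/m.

0.267 A/m²

J_d = ε₀ dE/dt = (8.85×10^-12)(3.02×10^10) = 0.267 A/m².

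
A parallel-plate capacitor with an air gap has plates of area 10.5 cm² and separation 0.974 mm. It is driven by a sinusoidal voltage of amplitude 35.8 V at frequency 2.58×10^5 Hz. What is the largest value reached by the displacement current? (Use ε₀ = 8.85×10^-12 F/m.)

5.54×10^-4 A

(dE/dt)_max = V₀ω/d = 5.958×10^10 V/(m·s); ω = 2πf = 1.621×10^6 rad/s.
I_d,max = ε₀ A (dE/dt)_max = (8.85×10^-12)(1.05×10^-3)(5.958×10^10) = 5.54×10^-4 A.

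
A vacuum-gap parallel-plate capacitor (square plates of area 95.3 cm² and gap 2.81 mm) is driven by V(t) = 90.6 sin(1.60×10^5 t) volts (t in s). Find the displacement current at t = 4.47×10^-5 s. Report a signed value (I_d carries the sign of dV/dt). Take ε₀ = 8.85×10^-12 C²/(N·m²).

2.81×10^-4 A

dE/dt = (V₀ω/d)·cos(ωt) with ωt = 7.152 rad: (90.6)(1.60×10^5)(0.6457)/(2.81×10^-3) = 3.331×10^9 V/(m·s).
I_d = ε₀ A dE/dt = (8.85×10^-12)(9.53×10^-3)(3.331×10^9) = 2.81×10^-4 A.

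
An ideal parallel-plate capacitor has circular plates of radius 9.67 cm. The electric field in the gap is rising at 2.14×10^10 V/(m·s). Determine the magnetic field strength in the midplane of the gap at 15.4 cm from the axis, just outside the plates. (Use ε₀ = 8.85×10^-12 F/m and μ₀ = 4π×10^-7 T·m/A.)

Total displacement current: I_d = ε₀(πR²)(dE/dt) = (8.85×10^-12)(0.02938)(2.14×10^10) = 5.564×10^-3 A.
With r > R the enclosed displacement current is the full I_d; B = μ₀ I_d / (2πr) = 7.23×10^-9 T.

7.23×10^-9 T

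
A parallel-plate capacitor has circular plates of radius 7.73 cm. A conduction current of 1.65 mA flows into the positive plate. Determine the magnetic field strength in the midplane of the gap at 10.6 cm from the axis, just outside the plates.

3.11×10^-9 T

By continuity the displacement current in the gap matches the conduction current: I_d = 1.65×10^-3 A.
With r > R the enclosed displacement current is the full I_d; B = μ₀ I_d / (2πr) = 3.11×10^-9 T.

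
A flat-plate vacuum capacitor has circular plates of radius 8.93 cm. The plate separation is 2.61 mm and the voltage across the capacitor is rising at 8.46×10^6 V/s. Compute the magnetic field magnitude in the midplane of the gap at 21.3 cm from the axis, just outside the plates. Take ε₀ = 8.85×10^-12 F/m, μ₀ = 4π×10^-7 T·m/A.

I_d = C dV/dt with C = ε₀πR²/d = 8.494×10^-11 F, so I_d = (8.494×10^-11)(8.46×10^6) = 7.186×10^-4 A.
Outside the plates the loop encloses all of I_d, so B·2πr = μ₀ I_d and B = 6.75×10^-10 T.

6.75×10^-10 T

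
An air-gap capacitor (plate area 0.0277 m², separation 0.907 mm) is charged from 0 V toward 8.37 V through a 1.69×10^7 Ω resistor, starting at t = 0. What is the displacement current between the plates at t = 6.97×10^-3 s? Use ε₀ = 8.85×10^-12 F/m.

1.08×10^-7 A

With C = ε₀A/d = (8.85×10^-12)(0.0277)/(9.07×10^-4) = 2.703×10^-10 F, the time constant is τ = RC = 4.568×10^-3 s, so t/τ = 1.526 and e^(−t/τ) = 0.2174.
I_d = I_cond = (V₀/R) e^(−t/τ) = (4.953×10^-7)(0.2174) = 1.08×10^-7 A.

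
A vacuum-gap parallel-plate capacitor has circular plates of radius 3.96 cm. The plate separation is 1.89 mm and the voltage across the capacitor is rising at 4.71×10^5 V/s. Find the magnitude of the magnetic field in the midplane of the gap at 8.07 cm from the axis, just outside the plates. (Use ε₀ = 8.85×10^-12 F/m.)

2.69×10^-11 T

With E = V/d, dE/dt = 2.492×10^8 V/(m·s) and πR² = 4.927×10^-3 m², giving I_d = ε₀ πR² dE/dt = 1.087×10^-5 A.
For r ≥ R the full I_d is enclosed: B = μ₀ I_d/(2πr) = (4π×10^-7)(1.087×10^-5)/(2π·0.0807) = 2.69×10^-11 T.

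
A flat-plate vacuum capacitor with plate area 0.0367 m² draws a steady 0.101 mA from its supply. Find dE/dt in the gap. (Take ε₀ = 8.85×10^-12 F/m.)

3.11×10^8 V/(m·s)

By continuity, I_d in the gap equals the 0.101 mA flowing in the wire.
Since I_d = ε₀ A dE/dt, dE/dt = I_d/(ε₀A) = (1.01×10^-4)/((8.85×10^-12)(0.0367)) = 3.11×10^8 V/(m·s).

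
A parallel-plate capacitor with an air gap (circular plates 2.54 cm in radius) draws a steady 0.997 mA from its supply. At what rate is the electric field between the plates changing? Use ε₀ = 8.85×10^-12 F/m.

By continuity, I_d in the gap equals the 0.997 mA flowing in the wire.
Since I_d = ε₀ A dE/dt, dE/dt = I_d/(ε₀A) = (9.97×10^-4)/((8.85×10^-12)(2.027×10^-3)) = 5.56×10^10 V/(m·s).

5.56×10^10 V/(m·s)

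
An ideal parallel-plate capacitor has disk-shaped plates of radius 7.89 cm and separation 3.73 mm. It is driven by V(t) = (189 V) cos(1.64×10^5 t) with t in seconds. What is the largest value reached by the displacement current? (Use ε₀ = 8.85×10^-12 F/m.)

1.44×10^-3 A

C = ε₀A/d = (8.85×10^-12)(0.01956)/(3.73×10^-3) = 4.641×10^-11 F; ω = 1.64×10^5 rad/s.
I_d = C dV/dt, so |I_d|_max = C V₀ ω = (4.641×10^-11)(189)(1.64×10^5) = 1.44×10^-3 A.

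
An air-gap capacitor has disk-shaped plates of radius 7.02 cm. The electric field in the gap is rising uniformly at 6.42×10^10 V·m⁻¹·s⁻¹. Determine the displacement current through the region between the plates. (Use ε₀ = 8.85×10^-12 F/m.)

The displacement current is ε₀ times dΦ_E/dt = ε₀ A dE/dt = (8.85×10^-12)(0.01548)(6.42×10^10) = 8.80×10^-3 A.

8.80×10^-3 A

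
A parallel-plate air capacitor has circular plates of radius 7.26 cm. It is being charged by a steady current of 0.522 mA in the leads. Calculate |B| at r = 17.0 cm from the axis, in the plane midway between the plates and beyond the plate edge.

6.14×10^-10 T

No conduction current crosses the gap, so I_d there equals the 5.22×10^-4 A in the leads.
For r ≥ R the full I_d is enclosed: B = μ₀ I_d/(2πr) = (4π×10^-7)(5.22×10^-4)/(2π·0.170) = 6.14×10^-10 T.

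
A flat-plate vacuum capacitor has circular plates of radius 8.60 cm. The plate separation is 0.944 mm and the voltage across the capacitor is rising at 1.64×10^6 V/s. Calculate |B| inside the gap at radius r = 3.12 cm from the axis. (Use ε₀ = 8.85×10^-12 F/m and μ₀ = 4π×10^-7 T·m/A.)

3.01×10^-10 T

With E = V/d, dE/dt = 1.737×10^9 V/(m·s) and πR² = 0.02324 m², giving I_d = ε₀ πR² dE/dt = 3.573×10^-4 A.
For r < R the Ampère–Maxwell law gives B(2πr) = μ₀ I_d (r²/R²), so B = μ₀ I_d r/(2πR²) = (4π×10^-7)(3.573×10^-4)(0.0312)/(2π·0.0860²) = 3.01×10^-10 T.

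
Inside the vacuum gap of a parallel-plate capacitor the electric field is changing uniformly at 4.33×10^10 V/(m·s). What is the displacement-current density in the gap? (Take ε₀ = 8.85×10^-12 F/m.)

0.383 A/m²

J_d = ε₀ ∂E/∂t, so J_d = 0.383 A/m².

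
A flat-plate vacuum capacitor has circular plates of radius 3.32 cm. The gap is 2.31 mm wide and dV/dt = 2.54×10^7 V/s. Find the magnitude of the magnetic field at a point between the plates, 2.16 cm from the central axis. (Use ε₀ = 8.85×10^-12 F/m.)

1.32×10^-9 T

I_d = C dV/dt with C = ε₀πR²/d = 1.327×10^-11 F, so I_d = (1.327×10^-11)(2.54×10^7) = 3.371×10^-4 A.
∮B·dl = μ₀ I_d,enc with I_d,enc = I_d r²/R² = 1.427×10^-4 A; so B = μ₀ I_d,enc/(2πr) = 1.32×10^-9 T.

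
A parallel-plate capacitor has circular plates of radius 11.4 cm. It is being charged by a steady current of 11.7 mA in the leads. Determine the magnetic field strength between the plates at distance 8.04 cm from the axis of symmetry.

1.45×10^-8 T

By continuity the displacement current in the gap matches the conduction current: I_d = 0.0117 A.
For r < R the Ampère–Maxwell law gives B(2πr) = μ₀ I_d (r²/R²), so B = μ₀ I_d r/(2πR²) = (4π×10^-7)(0.0117)(0.0804)/(2π·0.114²) = 1.45×10^-8 T.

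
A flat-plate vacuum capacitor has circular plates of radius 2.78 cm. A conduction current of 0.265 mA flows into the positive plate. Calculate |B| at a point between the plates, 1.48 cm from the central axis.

By continuity the displacement current in the gap matches the conduction current: I_d = 2.65×10^-4 A.
For r < R the Ampère–Maxwell law gives B(2πr) = μ₀ I_d (r²/R²), so B = μ₀ I_d r/(2πR²) = (4π×10^-7)(2.65×10^-4)(0.0148)/(2π·0.0278²) = 1.01×10^-9 T.

1.01×10^-9 T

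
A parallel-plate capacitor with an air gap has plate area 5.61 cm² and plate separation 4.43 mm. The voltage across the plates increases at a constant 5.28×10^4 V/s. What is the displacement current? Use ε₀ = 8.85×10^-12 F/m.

5.92×10^-8 A

C = ε₀A/d = (8.85×10^-12)(5.61×10^-4)/(4.43×10^-3) = 1.121×10^-12 F.
I_d = C dV/dt = (1.121×10^-12)(5.28×10^4) = 5.92×10^-8 A.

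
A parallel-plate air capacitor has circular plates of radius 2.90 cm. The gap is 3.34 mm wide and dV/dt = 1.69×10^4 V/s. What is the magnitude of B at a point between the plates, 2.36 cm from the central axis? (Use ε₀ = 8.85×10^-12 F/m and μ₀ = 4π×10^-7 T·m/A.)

dE/dt = (dV/dt)/d = 5.060×10^6 V/(m·s); I_d = ε₀(πR²)(dE/dt) = (8.85×10^-12)(2.642×10^-3)(5.060×10^6) = 1.183×10^-7 A.
For r < R the Ampère–Maxwell law gives B(2πr) = μ₀ I_d (r²/R²), so B = μ₀ I_d r/(2πR²) = (4π×10^-7)(1.183×10^-7)(0.0236)/(2π·0.0290²) = 6.64×10^-13 T.

6.64×10^-13 T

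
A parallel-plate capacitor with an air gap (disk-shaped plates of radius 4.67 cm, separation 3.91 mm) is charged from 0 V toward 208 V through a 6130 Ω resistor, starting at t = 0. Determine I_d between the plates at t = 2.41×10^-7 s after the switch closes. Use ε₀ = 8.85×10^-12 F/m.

With C = ε₀A/d = (8.85×10^-12)(6.851×10^-3)/(3.91×10^-3) = 1.551×10^-11 F, the time constant is τ = RC = 9.508×10^-8 s, so t/τ = 2.535 and e^(−t/τ) = 0.07926.
I_d = I_cond = (V₀/R) e^(−t/τ) = (0.03393)(0.07926) = 2.69×10^-3 A.

2.69×10^-3 A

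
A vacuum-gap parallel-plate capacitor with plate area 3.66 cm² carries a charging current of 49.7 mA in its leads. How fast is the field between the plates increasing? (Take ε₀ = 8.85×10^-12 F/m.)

Charge continuity gives I_d = I = 0.0497 A between the plates.
Then dE/dt = I_d/(ε₀A) = 1.53×10^13 V/(m·s).

1.53×10^13 V/(m·s)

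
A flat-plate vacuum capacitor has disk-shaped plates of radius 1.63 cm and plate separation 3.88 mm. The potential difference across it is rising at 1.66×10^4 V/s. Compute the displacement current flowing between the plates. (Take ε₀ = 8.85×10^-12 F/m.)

The displacement current equals the charging current C dV/dt. With C = ε₀A/d = (8.85×10^-12)(8.347×10^-4)/(3.88×10^-3) = 1.904×10^-12 F, I_d = (1.904×10^-12)(1.66×10^4) = 3.16×10^-8 A.

3.16×10^-8 A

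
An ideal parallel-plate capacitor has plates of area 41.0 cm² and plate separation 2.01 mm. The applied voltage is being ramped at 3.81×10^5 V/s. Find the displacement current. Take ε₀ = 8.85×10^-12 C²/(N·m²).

6.88×10^-6 A

The field between the plates is E = V/d, so dE/dt = (3.81×10^5)/(2.01×10^-3 m) = 1.896×10^8 V/(m·s).
I_d = ε₀ A (dE/dt) = (8.85×10^-12)(4.10×10^-3)(1.896×10^8) = 6.88×10^-6 A.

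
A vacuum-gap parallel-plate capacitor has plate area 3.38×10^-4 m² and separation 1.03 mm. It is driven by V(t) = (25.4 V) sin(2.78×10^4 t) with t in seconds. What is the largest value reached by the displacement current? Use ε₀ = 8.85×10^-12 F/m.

(dE/dt)_max = V₀ω/d = 6.856×10^8 V/(m·s); ω = 2.78×10^4 rad/s.
I_d,max = ε₀ A (dE/dt)_max = (8.85×10^-12)(3.38×10^-4)(6.856×10^8) = 2.05×10^-6 A.

2.05×10^-6 A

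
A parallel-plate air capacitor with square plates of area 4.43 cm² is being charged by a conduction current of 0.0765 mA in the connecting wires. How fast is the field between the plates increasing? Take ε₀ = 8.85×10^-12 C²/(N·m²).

1.95×10^10 V/(m·s)

The displacement current between the plates equals the conduction current, I_d = 0.0765 mA.
Since I_d = ε₀ A dE/dt, dE/dt = I_d/(ε₀A) = (7.65×10^-5)/((8.85×10^-12)(4.43×10^-4)) = 1.95×10^10 V/(m·s).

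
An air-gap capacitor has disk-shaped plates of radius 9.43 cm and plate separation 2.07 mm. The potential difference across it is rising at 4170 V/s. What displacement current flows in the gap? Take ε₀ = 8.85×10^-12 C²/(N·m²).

4.98×10^-7 A

The displacement current equals the charging current C dV/dt. With C = ε₀A/d = (8.85×10^-12)(0.02794)/(2.07×10^-3) = 1.195×10^-10 F, I_d = (1.195×10^-10)(4170) = 4.98×10^-7 A.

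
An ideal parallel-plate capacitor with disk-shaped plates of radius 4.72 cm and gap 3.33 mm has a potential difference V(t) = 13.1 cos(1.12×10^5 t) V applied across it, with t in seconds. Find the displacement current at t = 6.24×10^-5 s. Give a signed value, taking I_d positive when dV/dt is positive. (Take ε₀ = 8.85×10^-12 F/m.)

dE/dt = (V₀ω/d)·−sin(ωt) with ωt = 6.9888 rad: (13.1)(1.12×10^5)(-0.6485)/(3.33×10^-3) = -2.857×10^8 V/(m·s).
I_d = ε₀ A dE/dt = (8.85×10^-12)(6.999×10^-3)(-2.857×10^8) = -1.77×10^-5 A.

-1.77×10^-5 A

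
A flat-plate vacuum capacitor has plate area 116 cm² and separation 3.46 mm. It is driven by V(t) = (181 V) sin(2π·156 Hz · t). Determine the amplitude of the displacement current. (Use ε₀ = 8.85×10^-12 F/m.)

The displacement current equals the conduction current C dV/dt, which peaks at C V₀ ω.
With C = ε₀A/d = (8.85×10^-12)(0.0116)/(3.46×10^-3) = 2.967×10^-11 F and ω = 2πf = 980.2 rad/s, I_d,max = (2.967×10^-11)(181)(980.2) = 5.26×10^-6 A.

5.26×10^-6 A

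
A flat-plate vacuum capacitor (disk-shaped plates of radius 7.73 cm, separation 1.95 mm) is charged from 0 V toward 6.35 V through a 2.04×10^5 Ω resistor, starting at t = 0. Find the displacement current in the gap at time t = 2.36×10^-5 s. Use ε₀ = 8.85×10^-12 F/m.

8.01×10^-6 A

C = ε₀A/d = (8.85×10^-12)(0.01877)/(1.95×10^-3) = 8.519×10^-11 F, so τ = RC = 1.738×10^-5 s.
The conduction current is I(t) = (V₀/R) e^(−t/τ), and the displacement current between the plates equals it.
t/τ = 1.358; I_d = (6.35/2.04×10^5) · e^(−1.358) = (3.113×10^-5)(0.2572) = 8.01×10^-6 A.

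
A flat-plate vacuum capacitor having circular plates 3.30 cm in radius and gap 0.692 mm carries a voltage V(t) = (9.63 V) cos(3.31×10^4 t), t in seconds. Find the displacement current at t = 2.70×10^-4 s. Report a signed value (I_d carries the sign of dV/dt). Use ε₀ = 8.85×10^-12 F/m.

-6.54×10^-6 A

dV/dt = (9.63)(3.31×10^4)·−sin(8.937) = -1.494×10^5 V/s.
I_d = C dV/dt with C = ε₀A/d = (8.85×10^-12)(3.421×10^-3)/(6.92×10^-4) = 4.375×10^-11 F, so I_d = (4.375×10^-11)(-1.494×10^5) = -6.54×10^-6 A.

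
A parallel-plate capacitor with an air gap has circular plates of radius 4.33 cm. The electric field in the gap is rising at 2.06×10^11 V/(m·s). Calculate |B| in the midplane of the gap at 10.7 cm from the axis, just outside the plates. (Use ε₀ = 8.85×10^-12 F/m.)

I_d = ε₀ dΦ_E/dt = ε₀ πR² (dE/dt) = (8.85×10^-12)(5.890×10^-3)(2.06×10^11) = 0.01074 A through the full plate area.
For r ≥ R the full I_d is enclosed: B = μ₀ I_d/(2πr) = (4π×10^-7)(0.01074)/(2π·0.107) = 2.01×10^-8 T.

2.01×10^-8 T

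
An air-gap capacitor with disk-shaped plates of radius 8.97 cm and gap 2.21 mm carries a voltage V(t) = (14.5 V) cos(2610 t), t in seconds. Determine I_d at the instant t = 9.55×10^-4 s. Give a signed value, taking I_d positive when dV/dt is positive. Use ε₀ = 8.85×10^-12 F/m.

-2.32×10^-6 A

dE/dt = (V₀ω/d)·−sin(ωt) with ωt = 2.49255 rad: (14.5)(2610)(-0.6044)/(2.21×10^-3) = -1.035×10^7 V/(m·s).
I_d = ε₀ A dE/dt = (8.85×10^-12)(0.02528)(-1.035×10^7) = -2.32×10^-6 A.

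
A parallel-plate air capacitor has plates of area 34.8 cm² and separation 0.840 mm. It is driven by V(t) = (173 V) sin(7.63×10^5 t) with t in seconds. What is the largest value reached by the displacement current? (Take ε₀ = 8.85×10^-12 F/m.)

(dE/dt)_max = V₀ω/d = 1.571×10^11 V/(m·s); ω = 7.63×10^5 rad/s.
I_d,max = ε₀ A (dE/dt)_max = (8.85×10^-12)(3.48×10^-3)(1.571×10^11) = 4.84×10^-3 A.

4.84×10^-3 A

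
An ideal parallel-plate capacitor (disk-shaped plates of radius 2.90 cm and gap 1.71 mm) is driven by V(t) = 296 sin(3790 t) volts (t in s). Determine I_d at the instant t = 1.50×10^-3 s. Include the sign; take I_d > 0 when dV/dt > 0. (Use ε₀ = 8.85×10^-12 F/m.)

1.27×10^-5 A

C = ε₀A/d = (8.85×10^-12)(2.642×10^-3)/(1.71×10^-3) = 1.367×10^-11 F. dV/dt = V₀ω·cos(ωt); at ωt = 5.685 rad this factor is 0.8264.
I_d = C dV/dt = (1.367×10^-11)(296)(3790)(0.8264) = 1.27×10^-5 A.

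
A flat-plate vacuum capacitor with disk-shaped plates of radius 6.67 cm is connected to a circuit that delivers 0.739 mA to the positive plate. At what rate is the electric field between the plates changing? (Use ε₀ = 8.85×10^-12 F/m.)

Charge continuity gives I_d = I = 7.39×10^-4 A between the plates.
Then dE/dt = I_d/(ε₀A) = 5.97×10^9 V/(m·s).

5.97×10^9 V/(m·s)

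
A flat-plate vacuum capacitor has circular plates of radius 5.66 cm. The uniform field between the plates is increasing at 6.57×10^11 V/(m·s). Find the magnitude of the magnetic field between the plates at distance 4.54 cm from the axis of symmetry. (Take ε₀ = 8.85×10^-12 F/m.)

Total displacement current: I_d = ε₀(πR²)(dE/dt) = (8.85×10^-12)(0.01006)(6.57×10^11) = 0.05849 A.
∮B·dl = μ₀ I_d,enc with I_d,enc = I_d r²/R² = 0.03763 A; so B = μ₀ I_d,enc/(2πr) = 1.66×10^-7 T.

1.66×10^-7 T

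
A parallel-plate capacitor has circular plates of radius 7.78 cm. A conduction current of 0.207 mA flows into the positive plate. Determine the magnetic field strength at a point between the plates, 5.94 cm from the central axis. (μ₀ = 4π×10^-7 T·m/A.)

4.06×10^-10 T

No conduction current crosses the gap, so I_d there equals the 2.07×10^-4 A in the leads.
∮B·dl = μ₀ I_d,enc with I_d,enc = I_d r²/R² = 1.207×10^-4 A; so B = μ₀ I_d,enc/(2πr) = 4.06×10^-10 T.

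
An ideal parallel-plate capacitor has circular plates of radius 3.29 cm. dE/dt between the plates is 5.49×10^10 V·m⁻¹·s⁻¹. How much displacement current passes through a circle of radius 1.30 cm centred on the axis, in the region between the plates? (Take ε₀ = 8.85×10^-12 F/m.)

Through the whole plate area (πR² = 3.400×10^-3 m²), I_d = ε₀ πR² dE/dt = 1.652×10^-3 A.
Through an area πr² the displacement current is I_d·(πr²/πR²) = I_d (r/R)² = 2.58×10^-4 A.

2.58×10^-4 A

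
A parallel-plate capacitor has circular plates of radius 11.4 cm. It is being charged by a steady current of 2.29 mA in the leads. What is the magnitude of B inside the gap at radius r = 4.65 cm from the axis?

1.64×10^-9 T

Between the plates the displacement current equals the wire current: I_d = 2.29 mA = 2.29×10^-3 A.
For r < R the Ampère–Maxwell law gives B(2πr) = μ₀ I_d (r²/R²), so B = μ₀ I_d r/(2πR²) = (4π×10^-7)(2.29×10^-3)(0.0465)/(2π·0.114²) = 1.64×10^-9 T.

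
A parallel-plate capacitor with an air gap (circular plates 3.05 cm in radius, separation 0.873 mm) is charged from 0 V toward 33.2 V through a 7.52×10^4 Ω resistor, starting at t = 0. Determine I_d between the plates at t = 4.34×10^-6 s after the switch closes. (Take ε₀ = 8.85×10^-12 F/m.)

6.29×10^-5 A

With C = ε₀A/d = (8.85×10^-12)(2.922×10^-3)/(8.73×10^-4) = 2.962×10^-11 F, the time constant is τ = RC = 2.227×10^-6 s, so t/τ = 1.949 and e^(−t/τ) = 0.1424.
I_d = I_cond = (V₀/R) e^(−t/τ) = (4.415×10^-4)(0.1424) = 6.29×10^-5 A.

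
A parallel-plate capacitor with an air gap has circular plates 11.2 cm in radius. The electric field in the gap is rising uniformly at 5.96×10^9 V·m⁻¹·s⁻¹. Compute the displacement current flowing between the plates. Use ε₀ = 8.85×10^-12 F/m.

I_d = ε₀ A (dE/dt) = (8.85×10^-12)(0.03941 m²)(5.96×10^9) = 2.08×10^-3 A.

2.08×10^-3 A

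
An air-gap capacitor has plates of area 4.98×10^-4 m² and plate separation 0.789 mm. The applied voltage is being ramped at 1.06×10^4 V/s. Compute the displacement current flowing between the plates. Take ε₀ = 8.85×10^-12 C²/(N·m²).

5.92×10^-8 A

E = V/d so dE/dt = (dV/dt)/d = 1.343×10^7 V/(m·s), and I_d = ε₀ A dE/dt = (8.85×10^-12)(4.98×10^-4)(1.343×10^7) = 5.92×10^-8 A.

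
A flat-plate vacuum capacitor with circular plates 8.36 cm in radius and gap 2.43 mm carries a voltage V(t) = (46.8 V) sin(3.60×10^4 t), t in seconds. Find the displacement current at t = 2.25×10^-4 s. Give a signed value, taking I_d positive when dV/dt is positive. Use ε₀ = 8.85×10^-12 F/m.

dE/dt = (V₀ω/d)·cos(ωt) with ωt = 8.1 rad: (46.8)(3.60×10^4)(-0.2435)/(2.43×10^-3) = -1.688×10^8 V/(m·s).
I_d = ε₀ A dE/dt = (8.85×10^-12)(0.02196)(-1.688×10^8) = -3.28×10^-5 A.

-3.28×10^-5 A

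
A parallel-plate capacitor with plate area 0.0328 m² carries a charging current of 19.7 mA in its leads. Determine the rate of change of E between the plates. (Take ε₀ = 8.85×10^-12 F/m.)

6.79×10^10 V/(m·s)

The displacement current between the plates equals the conduction current, I_d = 19.7 mA.
Then dE/dt = I_d/(ε₀A) = 6.79×10^10 V/(m·s).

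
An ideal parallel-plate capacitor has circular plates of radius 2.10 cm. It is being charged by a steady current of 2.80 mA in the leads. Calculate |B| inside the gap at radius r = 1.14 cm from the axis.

1.45×10^-8 T

No conduction current crosses the gap, so I_d there equals the 2.80×10^-3 A in the leads.
An Ampèrian loop of radius r encloses a fraction (r/R)² of I_d. Then B·2πr = μ₀ I_d (r/R)², giving B = μ₀ I_d r/(2πR²) = 1.45×10^-8 T.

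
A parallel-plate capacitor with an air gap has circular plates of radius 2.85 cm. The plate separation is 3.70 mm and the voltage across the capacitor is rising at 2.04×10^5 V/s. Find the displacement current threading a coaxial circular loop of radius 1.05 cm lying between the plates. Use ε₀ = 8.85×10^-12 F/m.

1.69×10^-7 A

I_d = C dV/dt with C = ε₀πR²/d = 6.104×10^-12 F, so I_d = (6.104×10^-12)(2.04×10^5) = 1.245×10^-6 A.
Through an area πr² the displacement current is I_d·(πr²/πR²) = I_d (r/R)² = 1.69×10^-7 A.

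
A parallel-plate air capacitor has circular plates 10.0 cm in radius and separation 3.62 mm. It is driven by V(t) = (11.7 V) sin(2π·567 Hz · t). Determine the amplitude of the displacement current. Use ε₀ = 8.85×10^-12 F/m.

(dE/dt)_max = V₀ω/d = 1.152×10^7 V/(m·s); ω = 2πf = 3563 rad/s.
I_d,max = ε₀ A (dE/dt)_max = (8.85×10^-12)(0.03142)(1.152×10^7) = 3.20×10^-6 A.

3.20×10^-6 A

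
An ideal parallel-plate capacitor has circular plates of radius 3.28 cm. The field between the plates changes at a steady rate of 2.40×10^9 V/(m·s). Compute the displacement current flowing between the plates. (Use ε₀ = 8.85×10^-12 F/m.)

With a uniform field, Φ_E = EA, so I_d = ε₀ A dE/dt = 7.18×10^-5 A.

7.18×10^-5 A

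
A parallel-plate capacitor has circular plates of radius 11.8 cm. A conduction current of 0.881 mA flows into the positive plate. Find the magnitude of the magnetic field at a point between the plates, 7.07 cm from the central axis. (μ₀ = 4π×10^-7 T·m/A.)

8.95×10^-10 T

No conduction current crosses the gap, so I_d there equals the 8.81×10^-4 A in the leads.
For r < R the Ampère–Maxwell law gives B(2πr) = μ₀ I_d (r²/R²), so B = μ₀ I_d r/(2πR²) = (4π×10^-7)(8.81×10^-4)(0.0707)/(2π·0.118²) = 8.95×10^-10 T.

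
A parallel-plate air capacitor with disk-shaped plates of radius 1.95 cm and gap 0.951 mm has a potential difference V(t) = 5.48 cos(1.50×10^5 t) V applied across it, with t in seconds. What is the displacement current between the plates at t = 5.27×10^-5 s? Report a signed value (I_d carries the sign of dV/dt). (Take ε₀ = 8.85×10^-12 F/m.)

C = ε₀A/d = (8.85×10^-12)(1.195×10^-3)/(9.51×10^-4) = 1.112×10^-11 F. dV/dt = V₀ω·−sin(ωt); at ωt = 7.905 rad this factor is -0.9987.
I_d = C dV/dt = (1.112×10^-11)(5.48)(1.50×10^5)(-0.9987) = -9.13×10^-6 A.

-9.13×10^-6 A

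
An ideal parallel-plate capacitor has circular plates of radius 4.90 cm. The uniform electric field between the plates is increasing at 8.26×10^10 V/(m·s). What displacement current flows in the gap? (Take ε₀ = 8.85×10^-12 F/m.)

I_d = ε₀ A (dE/dt) = (8.85×10^-12)(7.543×10^-3 m²)(8.26×10^10) = 5.51×10^-3 A.

5.51×10^-3 A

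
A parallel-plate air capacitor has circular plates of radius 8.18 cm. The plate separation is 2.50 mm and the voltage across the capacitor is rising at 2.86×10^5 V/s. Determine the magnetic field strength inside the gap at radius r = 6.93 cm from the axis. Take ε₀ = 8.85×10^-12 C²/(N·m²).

dE/dt = (dV/dt)/d = 1.144×10^8 V/(m·s); I_d = ε₀(πR²)(dE/dt) = (8.85×10^-12)(0.02102)(1.144×10^8) = 2.128×10^-5 A.
An Ampèrian loop of radius r encloses a fraction (r/R)² of I_d. Then B·2πr = μ₀ I_d (r/R)², giving B = μ₀ I_d r/(2πR²) = 4.41×10^-11 T.

4.41×10^-11 T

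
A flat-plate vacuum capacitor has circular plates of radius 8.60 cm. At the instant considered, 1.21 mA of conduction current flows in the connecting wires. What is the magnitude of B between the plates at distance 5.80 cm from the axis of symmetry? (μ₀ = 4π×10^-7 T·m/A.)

No conduction current crosses the gap, so I_d there equals the 1.21×10^-3 A in the leads.
An Ampèrian loop of radius r encloses a fraction (r/R)² of I_d. Then B·2πr = μ₀ I_d (r/R)², giving B = μ₀ I_d r/(2πR²) = 1.90×10^-9 T.

1.90×10^-9 T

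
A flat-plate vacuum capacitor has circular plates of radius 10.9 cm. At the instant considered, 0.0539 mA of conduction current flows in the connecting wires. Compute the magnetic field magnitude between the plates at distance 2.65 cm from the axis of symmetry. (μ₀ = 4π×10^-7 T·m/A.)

2.40×10^-11 T

No conduction current crosses the gap, so I_d there equals the 5.39×10^-5 A in the leads.
For r < R the Ampère–Maxwell law gives B(2πr) = μ₀ I_d (r²/R²), so B = μ₀ I_d r/(2πR²) = (4π×10^-7)(5.39×10^-5)(0.0265)/(2π·0.109²) = 2.40×10^-11 T.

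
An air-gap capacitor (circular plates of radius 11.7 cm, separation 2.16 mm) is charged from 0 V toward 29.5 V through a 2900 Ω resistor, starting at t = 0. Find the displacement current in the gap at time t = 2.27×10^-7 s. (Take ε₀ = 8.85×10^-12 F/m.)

With C = ε₀A/d = (8.85×10^-12)(0.04301)/(2.16×10^-3) = 1.762×10^-10 F, the time constant is τ = RC = 5.110×10^-7 s, so t/τ = 0.4442 and e^(−t/τ) = 0.6413.
I_d = I_cond = (V₀/R) e^(−t/τ) = (0.01017)(0.6413) = 6.52×10^-3 A.

6.52×10^-3 A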